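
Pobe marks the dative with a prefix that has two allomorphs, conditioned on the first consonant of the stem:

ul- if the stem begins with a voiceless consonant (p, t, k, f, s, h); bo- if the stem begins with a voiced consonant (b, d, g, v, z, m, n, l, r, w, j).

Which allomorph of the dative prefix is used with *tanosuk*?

ul-

Since the first consonant of *tanosuk* is /t/ (voiceless), it takes ul-.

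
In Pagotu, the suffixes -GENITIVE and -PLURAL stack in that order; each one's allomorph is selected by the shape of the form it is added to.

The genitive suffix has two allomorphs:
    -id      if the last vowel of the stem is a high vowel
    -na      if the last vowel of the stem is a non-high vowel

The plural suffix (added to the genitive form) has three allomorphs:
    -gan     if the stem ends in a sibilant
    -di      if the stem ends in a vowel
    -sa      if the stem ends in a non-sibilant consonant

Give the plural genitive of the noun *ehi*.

ehiidsa

The last vowel of *ehi* is /i/, which is a high vowel, so the genitive suffix is -id, giving *ehiid*.
The genitive form *ehiid* — final sound /d/ (a non-sibilant consonant) → -sa → *ehiidsa*.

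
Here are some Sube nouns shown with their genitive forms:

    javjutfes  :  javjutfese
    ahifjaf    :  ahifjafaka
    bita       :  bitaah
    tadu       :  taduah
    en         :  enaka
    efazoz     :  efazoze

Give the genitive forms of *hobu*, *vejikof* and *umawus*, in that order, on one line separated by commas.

The pattern is sibilance of the final sound: -e when the stem ends in a sibilant (*javjutfes*, *efazoz*); -aka when the stem ends in a non-sibilant consonant (*ahifjaf*, *en*); -ah when the stem ends in a vowel (*bita*, *tadu*).
*hobu* — final sound /u/ (a vowel) → -ah → *hobuah*.
Since the final sound of *vejikof* is /f/ (a non-sibilant consonant), it takes -aka, giving *vejikofaka*.
Since the final sound of *umawus* is /s/ (a sibilant), it takes -e, giving *umawuse*.

hobuah, vejikofaka, umawuse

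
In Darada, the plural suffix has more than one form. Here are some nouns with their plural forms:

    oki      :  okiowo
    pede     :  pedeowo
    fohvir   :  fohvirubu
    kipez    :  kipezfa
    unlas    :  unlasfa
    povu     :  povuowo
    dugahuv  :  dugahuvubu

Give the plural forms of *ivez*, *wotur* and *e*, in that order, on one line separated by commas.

The alternation tracks the final sound of the stem — -fa when the stem ends in a sibilant (*kipez*, *unlas*); -ubu when the stem ends in a non-sibilant consonant (*fohvir*, *dugahuv*); -owo when the stem ends in a vowel (*oki*, *pede*, *povu*).
Since the final sound of *ivez* is /z/ (a sibilant), it takes -fa, giving *ivezfa*.
*wotur*: final sound = /r/, a non-sibilant consonant → -ubu → *woturubu*.
The final sound of *e* is /e/, which is a vowel, so the suffix is -owo, giving *eowo*.

ivezfa, woturubu, eowo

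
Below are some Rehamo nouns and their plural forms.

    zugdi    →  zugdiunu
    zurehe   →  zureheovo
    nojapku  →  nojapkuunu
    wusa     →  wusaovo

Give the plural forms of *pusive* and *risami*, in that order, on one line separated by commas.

pusiveovo, risamiunu

The pattern is height harmony: -unu when the last vowel of the stem is a high vowel (*zugdi*, *nojapku*); -ovo when the last vowel of the stem is a non-high vowel (*zurehe*, *wusa*).
The last vowel of *pusive* is /e/, which is a non-high vowel, so the suffix is -ovo, giving *pusiveovo*.
*risami*: last vowel = /i/, a high vowel → -unu → *risamiunu*.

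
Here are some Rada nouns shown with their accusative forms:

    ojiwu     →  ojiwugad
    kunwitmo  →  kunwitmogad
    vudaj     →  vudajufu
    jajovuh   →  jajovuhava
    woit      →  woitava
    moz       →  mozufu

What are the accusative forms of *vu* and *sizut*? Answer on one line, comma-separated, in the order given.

vugad, sizutava

The suffix is conditioned by the final sound: -ava when the stem ends in a voiceless consonant (*jajovuh*, *woit*); -ufu when the stem ends in a voiced consonant (*vudaj*, *moz*); -gad when the stem ends in a vowel (*ojiwu*, *kunwitmo*).
Since the final sound of *vu* is /u/ (a vowel), it takes -gad, giving *vugad*.
Since the final sound of *sizut* is /t/ (a voiceless consonant), it takes -ava, giving *sizutava*.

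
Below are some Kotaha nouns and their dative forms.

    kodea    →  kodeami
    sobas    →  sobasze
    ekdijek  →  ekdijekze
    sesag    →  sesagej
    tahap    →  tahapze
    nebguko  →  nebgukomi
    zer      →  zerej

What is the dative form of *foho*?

fohomi

The alternation tracks the final sound of the stem — -ze when the stem ends in a voiceless consonant (*sobas*, *ekdijek*, *tahap*); -ej when the stem ends in a voiced consonant (*sesag*, *zer*); -mi when the stem ends in a vowel (*kodea*, *nebguko*).
Since the final sound of *foho* is /o/ (a vowel), it takes -mi, giving *fohomi*.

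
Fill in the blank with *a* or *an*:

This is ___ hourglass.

an

The indefinite article is chosen by the initial *sound* of the following word, not its spelling.
*hourglass* begins with the sound /aʊ/ (silent h) — a vowel sound.
So the article is *an*: This is an hourglass.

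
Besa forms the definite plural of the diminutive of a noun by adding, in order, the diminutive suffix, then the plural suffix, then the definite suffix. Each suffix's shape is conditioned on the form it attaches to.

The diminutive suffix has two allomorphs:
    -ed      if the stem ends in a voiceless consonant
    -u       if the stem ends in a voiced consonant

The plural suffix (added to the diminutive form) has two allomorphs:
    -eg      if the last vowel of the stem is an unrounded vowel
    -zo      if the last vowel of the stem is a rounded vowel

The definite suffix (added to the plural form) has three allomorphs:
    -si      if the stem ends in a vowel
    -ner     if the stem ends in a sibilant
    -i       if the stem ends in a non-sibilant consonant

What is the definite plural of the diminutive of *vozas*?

vozasedegi

*vozas*: final consonant = /s/, voiceless → -ed → *vozased*.
Since the last vowel of the diminutive form *vozased* is /e/ (an unrounded vowel), it takes -eg, giving *vozasedeg*.
The plural form *vozasedeg*: final sound = /g/, a non-sibilant consonant → -i → *vozasedegi*.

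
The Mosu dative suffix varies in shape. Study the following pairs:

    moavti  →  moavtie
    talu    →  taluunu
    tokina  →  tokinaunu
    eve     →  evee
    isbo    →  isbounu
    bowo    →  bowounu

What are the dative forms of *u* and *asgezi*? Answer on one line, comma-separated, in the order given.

uunu, asgezie

The alternation tracks the last vowel of the stem — -e when the last vowel of the stem is a front vowel (*moavti*, *eve*); -unu when the last vowel of the stem is a back vowel (*talu*, *tokina*, *isbo*, *bowo*).
The last vowel of *u* is /u/, which is a back vowel, so the suffix is -unu, giving *uunu*.
*asgezi*: last vowel = /i/, a front vowel → -e → *asgezie*.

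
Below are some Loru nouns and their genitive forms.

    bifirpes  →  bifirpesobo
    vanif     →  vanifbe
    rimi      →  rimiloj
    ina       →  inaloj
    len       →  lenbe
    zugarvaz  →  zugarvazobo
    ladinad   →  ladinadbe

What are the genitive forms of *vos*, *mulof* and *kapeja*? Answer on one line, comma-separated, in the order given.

vosobo, mulofbe, kapejaloj

Looking at the final sound of each stem: -obo when the stem ends in a sibilant (*bifirpes*, *zugarvaz*); -be when the stem ends in a non-sibilant consonant (*vanif*, *len*, *ladinad*); -loj when the stem ends in a vowel (*rimi*, *ina*).
*vos* — final sound /s/ (a sibilant) → -obo → *vosobo*.
Since the final sound of *mulof* is /f/ (a non-sibilant consonant), it takes -be, giving *mulofbe*.
Since the final sound of *kapeja* is /a/ (a vowel), it takes -loj, giving *kapejaloj*.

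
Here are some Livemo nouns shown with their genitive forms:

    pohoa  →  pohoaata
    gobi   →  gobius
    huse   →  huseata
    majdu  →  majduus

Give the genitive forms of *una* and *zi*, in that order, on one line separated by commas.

The suffix is conditioned by the last vowel: -us when the last vowel of the stem is a high vowel (*gobi*, *majdu*); -ata when the last vowel of the stem is a non-high vowel (*pohoa*, *huse*).
*una* — last vowel /a/ (a non-high vowel) → -ata → *unaata*.
*zi*: last vowel = /i/, a high vowel → -us → *zius*.

unaata, zius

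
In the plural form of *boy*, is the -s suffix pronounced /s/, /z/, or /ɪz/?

The stem *boy* ends in a voiced non-sibilant sound.
The plural suffix surfaces as /ɪz/ after sibilants, /s/ after other voiceless consonants, and /z/ after other voiced sounds.
So the plural -s on *boy* is pronounced /z/.

/z/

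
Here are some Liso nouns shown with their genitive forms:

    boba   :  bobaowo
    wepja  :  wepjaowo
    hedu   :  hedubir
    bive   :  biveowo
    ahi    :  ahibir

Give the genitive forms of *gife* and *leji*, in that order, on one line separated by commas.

The pattern is height harmony: -bir when the last vowel of the stem is a high vowel (*hedu*, *ahi*); -owo when the last vowel of the stem is a non-high vowel (*boba*, *wepja*, *bive*).
The last vowel of *gife* is /e/, which is a non-high vowel, so the suffix is -owo, giving *gifeowo*.
*leji* — last vowel /i/ (a high vowel) → -bir → *lejibir*.

gifeowo, lejibir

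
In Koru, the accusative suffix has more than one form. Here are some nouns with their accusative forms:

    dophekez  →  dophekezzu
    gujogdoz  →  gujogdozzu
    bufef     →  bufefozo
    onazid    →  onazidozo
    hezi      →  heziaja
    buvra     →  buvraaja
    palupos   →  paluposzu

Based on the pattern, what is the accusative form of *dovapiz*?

dovapizzu

The alternation tracks the final sound of the stem — -zu when the stem ends in a sibilant (*dophekez*, *gujogdoz*, *palupos*); -ozo when the stem ends in a non-sibilant consonant (*bufef*, *onazid*); -aja when the stem ends in a vowel (*hezi*, *buvra*).
The final sound of *dovapiz* is /z/, which is a sibilant, so the suffix is -zu, giving *dovapizzu*.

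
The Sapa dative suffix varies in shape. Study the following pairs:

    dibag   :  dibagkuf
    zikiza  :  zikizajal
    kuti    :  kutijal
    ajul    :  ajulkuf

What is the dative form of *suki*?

Looking at the final sound of each stem: -kuf when the stem ends in a consonant (*dibag*, *ajul*); -jal when the stem ends in a vowel (*zikiza*, *kuti*).
*suki* — final sound /i/ (a vowel) → -jal → *sukijal*.

sukijal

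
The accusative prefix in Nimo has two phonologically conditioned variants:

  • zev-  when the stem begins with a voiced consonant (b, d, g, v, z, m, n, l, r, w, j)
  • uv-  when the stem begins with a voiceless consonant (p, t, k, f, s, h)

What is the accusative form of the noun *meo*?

The first consonant of *meo* is /m/, which is voiced, so the prefix is zev-, giving *zevmeo*.

zevmeo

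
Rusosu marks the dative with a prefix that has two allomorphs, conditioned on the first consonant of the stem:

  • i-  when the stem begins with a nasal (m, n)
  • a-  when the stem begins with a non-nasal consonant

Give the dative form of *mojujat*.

Since the first consonant of *mojujat* is /m/ (a nasal), it takes i-, giving *imojujat*.

imojujat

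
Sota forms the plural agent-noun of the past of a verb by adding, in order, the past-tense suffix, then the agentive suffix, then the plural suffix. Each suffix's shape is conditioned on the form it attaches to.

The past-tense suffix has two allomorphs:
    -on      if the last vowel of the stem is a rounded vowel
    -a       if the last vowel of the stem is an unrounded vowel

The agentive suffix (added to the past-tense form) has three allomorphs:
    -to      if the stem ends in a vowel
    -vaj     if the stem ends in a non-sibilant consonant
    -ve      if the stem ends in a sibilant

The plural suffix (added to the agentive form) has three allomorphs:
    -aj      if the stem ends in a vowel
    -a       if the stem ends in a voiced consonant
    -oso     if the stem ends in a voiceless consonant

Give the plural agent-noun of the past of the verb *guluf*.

The last vowel of *guluf* is /u/, which is a rounded vowel, so the past-tense suffix is -on, giving *gulufon*.
Since the final sound of the past-tense form *gulufon* is /n/ (a non-sibilant consonant), it takes -vaj, giving *gulufonvaj*.
Since the final sound of the agentive form *gulufonvaj* is /j/ (a voiced consonant), it takes -a, giving *gulufonvaja*.

gulufonvaja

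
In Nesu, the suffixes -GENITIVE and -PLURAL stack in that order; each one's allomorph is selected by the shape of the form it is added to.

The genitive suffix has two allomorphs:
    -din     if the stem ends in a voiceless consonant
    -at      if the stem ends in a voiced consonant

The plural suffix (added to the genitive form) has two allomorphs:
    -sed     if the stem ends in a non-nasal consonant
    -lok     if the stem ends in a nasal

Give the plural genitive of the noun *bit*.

The final consonant of *bit* is /t/, which is voiceless, so the genitive suffix is -din, giving *bitdin*.
Since the final consonant of the genitive form *bitdin* is /n/ (a nasal), it takes -lok, giving *bitdinlok*.

bitdinlok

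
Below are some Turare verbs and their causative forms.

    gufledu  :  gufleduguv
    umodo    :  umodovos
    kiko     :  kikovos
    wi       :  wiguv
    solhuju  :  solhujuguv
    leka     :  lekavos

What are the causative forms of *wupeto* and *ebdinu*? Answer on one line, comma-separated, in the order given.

wupetovos, ebdinuguv

The suffix is conditioned by the last vowel: -guv when the last vowel of the stem is a high vowel (*gufledu*, *wi*, *solhuju*); -vos when the last vowel of the stem is a non-high vowel (*umodo*, *kiko*, *leka*).
The last vowel of *wupeto* is /o/, which is a non-high vowel, so the suffix is -vos, giving *wupetovos*.
*ebdinu*: last vowel = /u/, a high vowel → -guv → *ebdinuguv*.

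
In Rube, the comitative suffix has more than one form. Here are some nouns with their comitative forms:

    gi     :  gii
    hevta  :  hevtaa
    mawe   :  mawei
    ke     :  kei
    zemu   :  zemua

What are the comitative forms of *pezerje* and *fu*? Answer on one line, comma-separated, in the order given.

pezerjei, fua

The pattern is front/back vowel harmony: -i when the last vowel of the stem is a front vowel (*gi*, *mawe*, *ke*); -a when the last vowel of the stem is a back vowel (*hevta*, *zemu*).
*pezerje* — last vowel /e/ (a front vowel) → -i → *pezerjei*.
The last vowel of *fu* is /u/, which is a back vowel, so the suffix is -a, giving *fua*.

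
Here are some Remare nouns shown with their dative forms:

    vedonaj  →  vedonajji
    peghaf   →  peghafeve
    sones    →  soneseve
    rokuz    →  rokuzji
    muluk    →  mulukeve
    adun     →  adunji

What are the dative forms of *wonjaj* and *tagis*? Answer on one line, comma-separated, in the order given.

The pattern is voicing of the final consonant: -eve when the stem ends in a voiceless consonant (*peghaf*, *sones*, *muluk*); -ji when the stem ends in a voiced consonant (*vedonaj*, *rokuz*, *adun*).
*wonjaj* — final consonant /j/ (voiced) → -ji → *wonjajji*.
*tagis*: final consonant = /s/, voiceless → -eve → *tagiseve*.

wonjajji, tagiseve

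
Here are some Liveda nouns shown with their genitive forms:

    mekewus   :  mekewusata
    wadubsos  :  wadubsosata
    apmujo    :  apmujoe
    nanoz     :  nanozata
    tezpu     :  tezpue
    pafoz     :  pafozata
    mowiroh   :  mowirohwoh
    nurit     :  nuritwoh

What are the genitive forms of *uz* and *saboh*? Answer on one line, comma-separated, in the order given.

Looking at the final sound of each stem: -ata when the stem ends in a sibilant (*mekewus*, *wadubsos*, *nanoz*, *pafoz*); -woh when the stem ends in a non-sibilant consonant (*mowiroh*, *nurit*); -e when the stem ends in a vowel (*apmujo*, *tezpu*).
*uz* — final sound /z/ (a sibilant) → -ata → *uzata*.
The final sound of *saboh* is /h/, which is a non-sibilant consonant, so the suffix is -woh, giving *sabohwoh*.

uzata, sabohwoh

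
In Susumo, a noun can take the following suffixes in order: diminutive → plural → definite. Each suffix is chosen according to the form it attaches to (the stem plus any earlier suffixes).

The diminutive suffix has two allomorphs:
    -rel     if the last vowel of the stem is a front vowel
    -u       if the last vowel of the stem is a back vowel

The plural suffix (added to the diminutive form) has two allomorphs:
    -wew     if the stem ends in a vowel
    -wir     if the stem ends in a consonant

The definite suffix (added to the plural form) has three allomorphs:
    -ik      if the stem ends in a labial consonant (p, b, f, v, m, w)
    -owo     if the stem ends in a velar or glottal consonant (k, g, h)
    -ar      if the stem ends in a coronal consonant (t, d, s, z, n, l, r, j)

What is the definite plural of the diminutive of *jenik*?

jenikrelwirar

The last vowel of *jenik* is /i/, which is a front vowel, so the diminutive suffix is -rel, giving *jenikrel*.
The final sound of the diminutive form *jenikrel* is /l/, which is a consonant, so the plural suffix is -wir, giving *jenikrelwir*.
The plural form *jenikrelwir* — final consonant /r/ (coronal) → -ar → *jenikrelwirar*.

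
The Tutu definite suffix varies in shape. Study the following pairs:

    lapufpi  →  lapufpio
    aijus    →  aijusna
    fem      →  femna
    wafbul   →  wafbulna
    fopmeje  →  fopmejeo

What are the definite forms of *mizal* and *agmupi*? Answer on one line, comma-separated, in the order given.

mizalna, agmupio

The pattern is consonant vs. vowel: -na when the stem ends in a consonant (*aijus*, *fem*, *wafbul*); -o when the stem ends in a vowel (*lapufpi*, *fopmeje*).
*mizal*: final sound = /l/, a consonant → -na → *mizalna*.
The final sound of *agmupi* is /i/, which is a vowel, so the suffix is -o, giving *agmupio*.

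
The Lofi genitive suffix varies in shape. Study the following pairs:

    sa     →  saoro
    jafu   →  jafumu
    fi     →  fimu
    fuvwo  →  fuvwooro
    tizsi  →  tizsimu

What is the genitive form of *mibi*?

mibimu

The suffix is conditioned by the last vowel: -mu when the last vowel of the stem is a high vowel (*jafu*, *fi*, *tizsi*); -oro when the last vowel of the stem is a non-high vowel (*sa*, *fuvwo*).
*mibi*: last vowel = /i/, a high vowel → -mu → *mibimu*.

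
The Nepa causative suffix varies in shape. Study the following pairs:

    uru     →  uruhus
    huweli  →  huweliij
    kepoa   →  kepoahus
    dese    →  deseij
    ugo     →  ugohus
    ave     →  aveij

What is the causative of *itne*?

The suffix is conditioned by the last vowel: -ij when the last vowel of the stem is a front vowel (*huweli*, *dese*, *ave*); -hus when the last vowel of the stem is a back vowel (*uru*, *kepoa*, *ugo*).
Since the last vowel of *itne* is /e/ (a front vowel), it takes -ij, giving *itneij*.

itneij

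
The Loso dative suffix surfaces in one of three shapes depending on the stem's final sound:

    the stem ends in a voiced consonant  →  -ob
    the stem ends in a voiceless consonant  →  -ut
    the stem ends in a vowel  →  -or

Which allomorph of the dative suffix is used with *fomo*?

*fomo* — final sound /o/ (a vowel) → -or.

-or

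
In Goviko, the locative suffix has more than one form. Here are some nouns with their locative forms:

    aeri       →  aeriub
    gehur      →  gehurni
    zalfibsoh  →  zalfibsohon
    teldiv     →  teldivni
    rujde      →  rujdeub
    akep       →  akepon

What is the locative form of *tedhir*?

The pattern is voicing of the final sound: -on when the stem ends in a voiceless consonant (*zalfibsoh*, *akep*); -ni when the stem ends in a voiced consonant (*gehur*, *teldiv*); -ub when the stem ends in a vowel (*aeri*, *rujde*).
*tedhir* — final sound /r/ (a voiced consonant) → -ni → *tedhirni*.

tedhirni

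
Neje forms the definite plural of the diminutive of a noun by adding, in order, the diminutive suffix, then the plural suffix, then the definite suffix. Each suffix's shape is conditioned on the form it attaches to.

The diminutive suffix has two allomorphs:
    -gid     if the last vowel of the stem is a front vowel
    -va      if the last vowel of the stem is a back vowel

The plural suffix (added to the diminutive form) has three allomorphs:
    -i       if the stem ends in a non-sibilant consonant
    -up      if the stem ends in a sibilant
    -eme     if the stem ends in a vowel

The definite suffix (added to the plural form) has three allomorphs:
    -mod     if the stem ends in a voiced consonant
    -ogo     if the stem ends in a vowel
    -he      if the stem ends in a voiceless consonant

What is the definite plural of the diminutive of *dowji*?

dowjigidiogo

*dowji* — last vowel /i/ (a front vowel) → -gid → *dowjigid*.
The final sound of the diminutive form *dowjigid* is /d/, which is a non-sibilant consonant, so the plural suffix is -i, giving *dowjigidi*.
The final sound of the plural form *dowjigidi* is /i/, which is a vowel, so the definite suffix is -ogo, giving *dowjigidiogo*.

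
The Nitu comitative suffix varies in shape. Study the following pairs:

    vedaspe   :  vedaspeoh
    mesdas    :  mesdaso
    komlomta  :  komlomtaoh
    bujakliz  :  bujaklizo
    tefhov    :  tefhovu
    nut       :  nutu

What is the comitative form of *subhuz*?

The suffix is conditioned by the final sound: -o when the stem ends in a sibilant (*mesdas*, *bujakliz*); -u when the stem ends in a non-sibilant consonant (*tefhov*, *nut*); -oh when the stem ends in a vowel (*vedaspe*, *komlomta*).
*subhuz* — final sound /z/ (a sibilant) → -o → *subhuzo*.

subhuzo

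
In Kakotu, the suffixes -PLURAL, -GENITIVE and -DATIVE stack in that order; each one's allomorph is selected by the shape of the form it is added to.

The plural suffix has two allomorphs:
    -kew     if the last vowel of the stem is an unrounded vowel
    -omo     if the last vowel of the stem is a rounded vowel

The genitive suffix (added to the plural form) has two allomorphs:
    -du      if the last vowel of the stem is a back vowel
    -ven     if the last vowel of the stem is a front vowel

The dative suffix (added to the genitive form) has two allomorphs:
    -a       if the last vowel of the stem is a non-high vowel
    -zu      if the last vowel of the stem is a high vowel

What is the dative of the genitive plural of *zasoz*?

*zasoz* — last vowel /o/ (a rounded vowel) → -omo → *zasozomo*.
The last vowel of the plural form *zasozomo* is /o/, which is a back vowel, so the genitive suffix is -du, giving *zasozomodu*.
Since the last vowel of the genitive form *zasozomodu* is /u/ (a high vowel), it takes -zu, giving *zasozomoduzu*.

zasozomoduzu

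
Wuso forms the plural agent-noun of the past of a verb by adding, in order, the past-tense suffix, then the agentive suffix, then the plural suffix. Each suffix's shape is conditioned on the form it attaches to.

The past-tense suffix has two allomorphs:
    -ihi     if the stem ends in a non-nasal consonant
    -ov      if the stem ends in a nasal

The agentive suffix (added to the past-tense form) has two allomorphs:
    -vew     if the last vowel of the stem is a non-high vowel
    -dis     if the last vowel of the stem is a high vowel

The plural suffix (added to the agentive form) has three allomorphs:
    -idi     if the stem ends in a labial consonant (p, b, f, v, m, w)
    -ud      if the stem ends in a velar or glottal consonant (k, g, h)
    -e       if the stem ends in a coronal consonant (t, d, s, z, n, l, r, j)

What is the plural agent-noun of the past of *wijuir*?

wijuirihidise

*wijuir*: final consonant = /r/, non-nasal → -ihi → *wijuirihi*.
The past-tense form *wijuirihi* — last vowel /i/ (a high vowel) → -dis → *wijuirihidis*.
The final consonant of the agentive form *wijuirihidis* is /s/, which is coronal, so the plural suffix is -e, giving *wijuirihidise*.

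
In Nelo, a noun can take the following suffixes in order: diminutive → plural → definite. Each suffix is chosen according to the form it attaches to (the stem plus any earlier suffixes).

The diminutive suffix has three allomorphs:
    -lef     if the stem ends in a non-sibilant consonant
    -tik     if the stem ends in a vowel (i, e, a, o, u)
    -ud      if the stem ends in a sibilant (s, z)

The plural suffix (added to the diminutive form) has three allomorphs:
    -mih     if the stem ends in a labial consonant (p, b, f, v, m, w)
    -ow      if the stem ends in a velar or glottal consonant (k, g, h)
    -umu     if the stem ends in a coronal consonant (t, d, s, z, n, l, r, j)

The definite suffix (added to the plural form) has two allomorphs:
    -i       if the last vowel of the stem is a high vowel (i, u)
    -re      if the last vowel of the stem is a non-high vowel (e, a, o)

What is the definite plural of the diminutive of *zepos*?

*zepos* — final sound /s/ (a sibilant) → -ud → *zeposud*.
The final consonant of the diminutive form *zeposud* is /d/, which is coronal, so the plural suffix is -umu, giving *zeposudumu*.
The plural form *zeposudumu* — last vowel /u/ (a high vowel) → -i → *zeposudumui*.

zeposudumui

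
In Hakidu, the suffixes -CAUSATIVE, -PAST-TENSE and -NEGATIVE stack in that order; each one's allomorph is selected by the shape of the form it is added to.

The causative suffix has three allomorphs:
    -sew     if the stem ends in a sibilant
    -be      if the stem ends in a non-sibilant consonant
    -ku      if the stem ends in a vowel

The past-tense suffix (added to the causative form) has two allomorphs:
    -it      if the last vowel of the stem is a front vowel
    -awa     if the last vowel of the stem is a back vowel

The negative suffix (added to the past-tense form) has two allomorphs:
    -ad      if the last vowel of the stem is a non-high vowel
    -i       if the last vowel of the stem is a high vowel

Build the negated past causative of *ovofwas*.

ovofwassewiti

The final sound of *ovofwas* is /s/, which is a sibilant, so the causative suffix is -sew, giving *ovofwassew*.
Since the last vowel of the causative form *ovofwassew* is /e/ (a front vowel), it takes -it, giving *ovofwassewit*.
The last vowel of the past-tense form *ovofwassewit* is /i/, which is a high vowel, so the negative suffix is -i, giving *ovofwassewiti*.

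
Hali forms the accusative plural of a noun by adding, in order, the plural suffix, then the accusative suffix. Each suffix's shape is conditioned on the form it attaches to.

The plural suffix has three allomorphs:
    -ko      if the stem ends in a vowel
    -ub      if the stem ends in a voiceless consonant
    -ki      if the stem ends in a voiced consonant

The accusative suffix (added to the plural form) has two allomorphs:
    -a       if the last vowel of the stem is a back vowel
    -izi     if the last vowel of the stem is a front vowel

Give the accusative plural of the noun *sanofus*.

*sanofus* — final sound /s/ (a voiceless consonant) → -ub → *sanofusub*.
The plural form *sanofusub*: last vowel = /u/, a back vowel → -a → *sanofusuba*.

sanofusuba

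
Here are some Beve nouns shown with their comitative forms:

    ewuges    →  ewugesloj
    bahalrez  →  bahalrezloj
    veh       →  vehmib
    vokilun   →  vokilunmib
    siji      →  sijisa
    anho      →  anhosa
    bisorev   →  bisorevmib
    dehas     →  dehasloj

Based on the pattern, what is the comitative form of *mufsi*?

The suffix is conditioned by the final sound: -loj when the stem ends in a sibilant (*ewuges*, *bahalrez*, *dehas*); -mib when the stem ends in a non-sibilant consonant (*veh*, *vokilun*, *bisorev*); -sa when the stem ends in a vowel (*siji*, *anho*).
Since the final sound of *mufsi* is /i/ (a vowel), it takes -sa, giving *mufsisa*.

mufsisa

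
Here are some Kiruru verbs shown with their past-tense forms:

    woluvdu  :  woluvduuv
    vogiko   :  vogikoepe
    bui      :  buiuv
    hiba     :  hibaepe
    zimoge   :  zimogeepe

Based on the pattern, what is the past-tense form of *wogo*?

Looking at the last vowel of each stem: -uv when the last vowel of the stem is a high vowel (*woluvdu*, *bui*); -epe when the last vowel of the stem is a non-high vowel (*vogiko*, *hiba*, *zimoge*).
Since the last vowel of *wogo* is /o/ (a non-high vowel), it takes -epe, giving *wogoepe*.

wogoepe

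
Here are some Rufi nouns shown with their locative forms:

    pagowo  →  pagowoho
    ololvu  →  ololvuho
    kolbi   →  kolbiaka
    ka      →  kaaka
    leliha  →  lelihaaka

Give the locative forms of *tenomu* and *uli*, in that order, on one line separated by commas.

tenomuho, uliaka

The suffix is conditioned by the last vowel: -ho when the last vowel of the stem is a rounded vowel (*pagowo*, *ololvu*); -aka when the last vowel of the stem is an unrounded vowel (*kolbi*, *ka*, *leliha*).
*tenomu* — last vowel /u/ (a rounded vowel) → -ho → *tenomuho*.
*uli* — last vowel /i/ (an unrounded vowel) → -aka → *uliaka*.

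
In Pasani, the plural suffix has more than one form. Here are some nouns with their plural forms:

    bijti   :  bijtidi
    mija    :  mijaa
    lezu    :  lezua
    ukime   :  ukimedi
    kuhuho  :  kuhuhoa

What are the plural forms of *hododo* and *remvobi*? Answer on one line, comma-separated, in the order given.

hododoa, remvobidi

Looking at the last vowel of each stem: -di when the last vowel of the stem is a front vowel (*bijti*, *ukime*); -a when the last vowel of the stem is a back vowel (*mija*, *lezu*, *kuhuho*).
Since the last vowel of *hododo* is /o/ (a back vowel), it takes -a, giving *hododoa*.
Since the last vowel of *remvobi* is /i/ (a front vowel), it takes -di, giving *remvobidi*.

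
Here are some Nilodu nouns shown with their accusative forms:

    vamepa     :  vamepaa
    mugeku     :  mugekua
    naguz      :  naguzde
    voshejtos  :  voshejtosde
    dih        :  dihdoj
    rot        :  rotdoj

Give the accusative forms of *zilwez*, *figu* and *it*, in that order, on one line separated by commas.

The suffix is conditioned by the final sound: -de when the stem ends in a sibilant (*naguz*, *voshejtos*); -doj when the stem ends in a non-sibilant consonant (*dih*, *rot*); -a when the stem ends in a vowel (*vamepa*, *mugeku*).
Since the final sound of *zilwez* is /z/ (a sibilant), it takes -de, giving *zilwezde*.
The final sound of *figu* is /u/, which is a vowel, so the suffix is -a, giving *figua*.
*it* — final sound /t/ (a non-sibilant consonant) → -doj → *itdoj*.

zilwezde, figua, itdoj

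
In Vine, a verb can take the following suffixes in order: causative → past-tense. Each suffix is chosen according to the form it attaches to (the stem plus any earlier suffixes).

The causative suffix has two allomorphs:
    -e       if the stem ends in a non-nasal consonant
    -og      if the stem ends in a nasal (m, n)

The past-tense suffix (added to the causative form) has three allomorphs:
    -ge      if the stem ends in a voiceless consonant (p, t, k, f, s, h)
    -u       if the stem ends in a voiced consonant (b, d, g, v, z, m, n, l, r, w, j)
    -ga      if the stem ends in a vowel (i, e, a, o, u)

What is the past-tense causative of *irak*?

Since the final consonant of *irak* is /k/ (non-nasal), it takes -e, giving *irake*.
The causative form *irake*: final sound = /e/, a vowel → -ga → *irakega*.

irakega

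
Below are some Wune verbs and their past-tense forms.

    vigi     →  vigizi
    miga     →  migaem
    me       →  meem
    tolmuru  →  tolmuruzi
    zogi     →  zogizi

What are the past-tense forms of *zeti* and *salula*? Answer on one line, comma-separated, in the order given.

zetizi, salulaem

The pattern is height harmony: -zi when the last vowel of the stem is a high vowel (*vigi*, *tolmuru*, *zogi*); -em when the last vowel of the stem is a non-high vowel (*miga*, *me*).
Since the last vowel of *zeti* is /i/ (a high vowel), it takes -zi, giving *zetizi*.
Since the last vowel of *salula* is /a/ (a non-high vowel), it takes -em, giving *salulaem*.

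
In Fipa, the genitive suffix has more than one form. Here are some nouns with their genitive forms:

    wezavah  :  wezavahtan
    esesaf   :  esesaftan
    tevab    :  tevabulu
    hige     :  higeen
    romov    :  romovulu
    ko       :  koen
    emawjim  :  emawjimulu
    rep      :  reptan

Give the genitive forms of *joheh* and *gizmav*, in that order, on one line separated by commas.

johehtan, gizmavulu

Looking at the final sound of each stem: -tan when the stem ends in a voiceless consonant (*wezavah*, *esesaf*, *rep*); -ulu when the stem ends in a voiced consonant (*tevab*, *romov*, *emawjim*); -en when the stem ends in a vowel (*hige*, *ko*).
Since the final sound of *joheh* is /h/ (a voiceless consonant), it takes -tan, giving *johehtan*.
*gizmav* — final sound /v/ (a voiced consonant) → -ulu → *gizmavulu*.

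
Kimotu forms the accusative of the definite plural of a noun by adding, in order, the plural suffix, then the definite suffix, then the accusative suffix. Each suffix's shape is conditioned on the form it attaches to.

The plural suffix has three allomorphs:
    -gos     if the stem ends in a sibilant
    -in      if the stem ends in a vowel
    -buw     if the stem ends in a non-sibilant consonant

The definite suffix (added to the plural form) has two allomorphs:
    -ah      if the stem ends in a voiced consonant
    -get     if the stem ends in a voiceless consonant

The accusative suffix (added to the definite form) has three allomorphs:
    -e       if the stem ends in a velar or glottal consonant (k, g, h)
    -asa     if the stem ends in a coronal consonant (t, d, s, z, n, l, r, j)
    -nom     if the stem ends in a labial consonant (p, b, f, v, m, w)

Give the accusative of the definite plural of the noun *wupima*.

*wupima*: final sound = /a/, a vowel → -in → *wupimain*.
The plural form *wupimain* — final consonant /n/ (voiced) → -ah → *wupimainah*.
The definite form *wupimainah* — final consonant /h/ (velar/glottal) → -e → *wupimainahe*.

wupimainahe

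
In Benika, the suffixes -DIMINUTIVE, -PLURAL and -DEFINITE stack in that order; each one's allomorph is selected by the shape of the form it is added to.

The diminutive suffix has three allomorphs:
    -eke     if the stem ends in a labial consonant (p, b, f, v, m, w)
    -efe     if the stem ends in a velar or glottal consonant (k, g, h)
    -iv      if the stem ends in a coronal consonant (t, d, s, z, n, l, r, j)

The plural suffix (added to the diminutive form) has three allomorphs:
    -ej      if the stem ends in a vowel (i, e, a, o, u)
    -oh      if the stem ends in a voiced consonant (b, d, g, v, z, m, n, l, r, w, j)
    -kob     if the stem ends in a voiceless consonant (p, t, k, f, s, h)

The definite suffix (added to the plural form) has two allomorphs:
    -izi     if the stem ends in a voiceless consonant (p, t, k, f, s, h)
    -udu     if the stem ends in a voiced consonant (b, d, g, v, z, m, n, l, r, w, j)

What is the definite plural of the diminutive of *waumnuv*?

*waumnuv* — final consonant /v/ (labial) → -eke → *waumnuveke*.
The diminutive form *waumnuveke* — final sound /e/ (a vowel) → -ej → *waumnuvekeej*.
Since the final consonant of the plural form *waumnuvekeej* is /j/ (voiced), it takes -udu, giving *waumnuvekeejudu*.

waumnuvekeejudu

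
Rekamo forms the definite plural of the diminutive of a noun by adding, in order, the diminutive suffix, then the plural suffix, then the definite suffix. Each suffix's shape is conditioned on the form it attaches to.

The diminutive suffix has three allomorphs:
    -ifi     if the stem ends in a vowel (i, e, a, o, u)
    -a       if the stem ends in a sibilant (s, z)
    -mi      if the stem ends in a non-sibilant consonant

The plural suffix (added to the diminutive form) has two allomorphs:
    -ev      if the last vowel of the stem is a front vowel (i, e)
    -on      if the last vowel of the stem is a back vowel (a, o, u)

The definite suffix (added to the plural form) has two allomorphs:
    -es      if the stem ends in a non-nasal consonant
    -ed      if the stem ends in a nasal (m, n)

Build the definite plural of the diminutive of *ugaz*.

The final sound of *ugaz* is /z/, which is a sibilant, so the diminutive suffix is -a, giving *ugaza*.
Since the last vowel of the diminutive form *ugaza* is /a/ (a back vowel), it takes -on, giving *ugazaon*.
The plural form *ugazaon* — final consonant /n/ (a nasal) → -ed → *ugazaoned*.

ugazaoned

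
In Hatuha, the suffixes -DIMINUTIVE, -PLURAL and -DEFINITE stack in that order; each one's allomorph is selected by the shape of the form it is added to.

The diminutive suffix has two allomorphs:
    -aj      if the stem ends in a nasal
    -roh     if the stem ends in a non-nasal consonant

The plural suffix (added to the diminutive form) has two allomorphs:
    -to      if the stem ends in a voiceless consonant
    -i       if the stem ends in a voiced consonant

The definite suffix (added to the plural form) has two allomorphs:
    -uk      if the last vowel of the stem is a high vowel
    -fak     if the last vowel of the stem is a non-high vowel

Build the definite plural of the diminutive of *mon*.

*mon*: final consonant = /n/, a nasal → -aj → *monaj*.
The diminutive form *monaj*: final consonant = /j/, voiced → -i → *monaji*.
The last vowel of the plural form *monaji* is /i/, which is a high vowel, so the definite suffix is -uk, giving *monajiuk*.

monajiuk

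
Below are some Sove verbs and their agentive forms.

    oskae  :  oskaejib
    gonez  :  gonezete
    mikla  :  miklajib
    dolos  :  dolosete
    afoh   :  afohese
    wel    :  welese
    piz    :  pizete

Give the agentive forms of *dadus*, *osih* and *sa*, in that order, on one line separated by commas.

Looking at the final sound of each stem: -ete when the stem ends in a sibilant (*gonez*, *dolos*, *piz*); -ese when the stem ends in a non-sibilant consonant (*afoh*, *wel*); -jib when the stem ends in a vowel (*oskae*, *mikla*).
*dadus* — final sound /s/ (a sibilant) → -ete → *dadusete*.
Since the final sound of *osih* is /h/ (a non-sibilant consonant), it takes -ese, giving *osihese*.
Since the final sound of *sa* is /a/ (a vowel), it takes -jib, giving *sajib*.

dadusete, osihese, sajib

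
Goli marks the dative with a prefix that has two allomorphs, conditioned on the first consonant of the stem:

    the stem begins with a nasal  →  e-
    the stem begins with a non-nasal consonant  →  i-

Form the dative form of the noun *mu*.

*mu*: first consonant = /m/, a nasal → e- → *emu*.

emu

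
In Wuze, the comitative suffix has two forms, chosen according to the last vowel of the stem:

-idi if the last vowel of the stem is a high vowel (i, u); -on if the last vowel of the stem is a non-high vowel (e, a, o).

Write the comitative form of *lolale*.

The last vowel of *lolale* is /e/, which is a non-high vowel, so the suffix is -on, giving *lolaleon*.

lolaleon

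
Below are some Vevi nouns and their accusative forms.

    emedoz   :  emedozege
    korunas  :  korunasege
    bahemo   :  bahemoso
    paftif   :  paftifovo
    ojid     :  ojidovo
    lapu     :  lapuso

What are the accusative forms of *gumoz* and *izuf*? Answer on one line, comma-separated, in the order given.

gumozege, izufovo

The suffix is conditioned by the final sound: -ege when the stem ends in a sibilant (*emedoz*, *korunas*); -ovo when the stem ends in a non-sibilant consonant (*paftif*, *ojid*); -so when the stem ends in a vowel (*bahemo*, *lapu*).
The final sound of *gumoz* is /z/, which is a sibilant, so the suffix is -ege, giving *gumozege*.
The final sound of *izuf* is /f/, which is a non-sibilant consonant, so the suffix is -ovo, giving *izufovo*.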